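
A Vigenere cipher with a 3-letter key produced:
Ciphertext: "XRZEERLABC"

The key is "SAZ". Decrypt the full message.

Step 1: Key 'SAZ' has length 3. Extended key: SAZSAZSAZS
Step 2: Decrypt each position:
  X(23) - S(18) = 5 = F
  R(17) - A(0) = 17 = R
  Z(25) - Z(25) = 0 = A
  E(4) - S(18) = 12 = M
  E(4) - A(0) = 4 = E
  R(17) - Z(25) = 18 = S
  L(11) - S(18) = 19 = T
  A(0) - A(0) = 0 = A
  B(1) - Z(25) = 2 = C
  C(2) - S(18) = 10 = K
Plaintext: FRAMESTACK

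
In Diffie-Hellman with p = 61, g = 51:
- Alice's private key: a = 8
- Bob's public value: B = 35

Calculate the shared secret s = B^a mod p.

Step 1: s = B^a mod p = 35^8 mod 61.
  35^1 mod 61 = 35
  35^2 mod 61 = (35 * 35) mod 61 = 5
  35^3 mod 61 = (5 * 35) mod 61 = 53
  35^4 mod 61 = (53 * 35) mod 61 = 25
  35^5 mod 61 = (25 * 35) mod 61 = 21
  35^6 mod 61 = (21 * 35) mod 61 = 3
  35^7 mod 61 = (3 * 35) mod 61 = 44
  35^8 mod 61 = (44 * 35) mod 61 = 15
Result: shared secret = 15.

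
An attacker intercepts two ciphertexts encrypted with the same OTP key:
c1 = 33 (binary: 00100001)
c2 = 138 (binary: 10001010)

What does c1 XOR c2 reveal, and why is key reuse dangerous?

Step 1: c1 XOR c2 = (m1 XOR k) XOR (m2 XOR k).
Step 2: By XOR associativity/commutativity: = m1 XOR m2 XOR k XOR k = m1 XOR m2.
Step 3: 00100001 XOR 10001010 = 10101011 = 171.
Step 4: The key cancels out! An attacker learns m1 XOR m2 = 171, revealing the relationship between plaintexts.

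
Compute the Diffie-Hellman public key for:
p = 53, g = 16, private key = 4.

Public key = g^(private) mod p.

Step 1: A = g^a mod p = 16^4 mod 53.
  16^1 mod 53 = 16
  16^2 mod 53 = (16 * 16) mod 53 = 44
  16^3 mod 53 = (44 * 16) mod 53 = 15
  16^4 mod 53 = (15 * 16) mod 53 = 28
Result: A = 28.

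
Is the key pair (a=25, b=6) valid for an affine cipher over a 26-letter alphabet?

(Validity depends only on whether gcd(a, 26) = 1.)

Step 1: Compute gcd(25, 26).
Step 2: gcd(25, 26) = 1.
Since gcd = 1, 25 is coprime with 26, so it is a valid key.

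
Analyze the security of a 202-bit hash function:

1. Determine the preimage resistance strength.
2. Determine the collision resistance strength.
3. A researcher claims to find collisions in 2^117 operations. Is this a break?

Step 1: Preimage resistance requires brute-force of 2^202 operations.
Step 2: Collision resistance (birthday bound) = 2^(202/2) = 2^101.
Step 3: The claimed attack costs 2^117 operations.
Step 4: Since 2^117 >= 2^101, the claimed attack is no faster than the generic birthday attack, so this does not break collision resistance.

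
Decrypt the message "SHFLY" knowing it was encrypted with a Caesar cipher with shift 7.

Step 1: Reverse the shift by subtracting 7 from each letter position.
  S (position 18) -> position (18-7) mod 26 = 11 -> L
  H (position 7) -> position (7-7) mod 26 = 0 -> A
  F (position 5) -> position (5-7) mod 26 = 24 -> Y
  L (position 11) -> position (11-7) mod 26 = 4 -> E
  Y (position 24) -> position (24-7) mod 26 = 17 -> R
Decrypted message: LAYER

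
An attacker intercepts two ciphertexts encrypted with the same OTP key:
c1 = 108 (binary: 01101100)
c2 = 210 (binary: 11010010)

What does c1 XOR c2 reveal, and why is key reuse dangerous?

Step 1: c1 XOR c2 = (m1 XOR k) XOR (m2 XOR k).
Step 2: By XOR associativity/commutativity: = m1 XOR m2 XOR k XOR k = m1 XOR m2.
Step 3: 01101100 XOR 11010010 = 10111110 = 190.
Step 4: The key cancels out! An attacker learns m1 XOR m2 = 190, revealing the relationship between plaintexts.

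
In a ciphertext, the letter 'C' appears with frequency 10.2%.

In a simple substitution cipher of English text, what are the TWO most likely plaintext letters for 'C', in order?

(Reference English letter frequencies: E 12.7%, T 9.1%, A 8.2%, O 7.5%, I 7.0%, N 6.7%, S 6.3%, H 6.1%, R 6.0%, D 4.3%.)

Step 1: Observed frequency of 'C' is 10.2%.
Step 2: Compute distances to each reference frequency and sort:
  T (9.1%): difference = 1.1% <-- BEST
  A (8.2%): difference = 2.0% <-- RUNNER-UP
  E (12.7%): difference = 2.5%
  O (7.5%): difference = 2.7%
  I (7.0%): difference = 3.2%
Step 3: Most likely is 'T' (9.1%, diff 1.1%); second most likely is 'A' (8.2%, diff 2.0%).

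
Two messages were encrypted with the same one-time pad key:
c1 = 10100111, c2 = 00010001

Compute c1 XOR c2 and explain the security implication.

Step 1: c1 XOR c2 = (m1 XOR k) XOR (m2 XOR k).
Step 2: By XOR associativity/commutativity: = m1 XOR m2 XOR k XOR k = m1 XOR m2.
Step 3: 10100111 XOR 00010001 = 10110110 = 182.
Step 4: The key cancels out! An attacker learns m1 XOR m2 = 182, revealing the relationship between plaintexts.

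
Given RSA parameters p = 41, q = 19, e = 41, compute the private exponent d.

Step 1: n = 41 * 19 = 779.
Step 2: phi(n) = 40 * 18 = 720.
Step 3: Find d such that 41 * d = 1 (mod 720).
Step 4: d = 41^(-1) mod 720 = 281.
Verification: 41 * 281 = 11521 = 16 * 720 + 1.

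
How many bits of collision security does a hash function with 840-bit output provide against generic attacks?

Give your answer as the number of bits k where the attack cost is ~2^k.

Step 1: The hash has a 840-bit output.
Step 2: Collision resistance means it should be infeasible to find any x != y with h(x) = h(y).
By the birthday bound, a generic collision search succeeds after about sqrt(2^840) = 2^(840/2) = 2^420 evaluations.
Step 3: Security level = 420 bits.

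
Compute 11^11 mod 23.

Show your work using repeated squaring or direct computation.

Step 1: Compute 11^11 mod 23 step by step, reducing modulo 23 at each step.
  11^1 mod 23 = 11
  11^2 mod 23 = (11 * 11) mod 23 = 6
  11^3 mod 23 = (6 * 11) mod 23 = 20
  11^4 mod 23 = (20 * 11) mod 23 = 13
  11^5 mod 23 = (13 * 11) mod 23 = 5
  11^6 mod 23 = (5 * 11) mod 23 = 9
  11^7 mod 23 = (9 * 11) mod 23 = 7
  11^8 mod 23 = (7 * 11) mod 23 = 8
  11^9 mod 23 = (8 * 11) mod 23 = 19
  11^10 mod 23 = (19 * 11) mod 23 = 2
  11^11 mod 23 = (2 * 11) mod 23 = 22
Step 2: Result = 22.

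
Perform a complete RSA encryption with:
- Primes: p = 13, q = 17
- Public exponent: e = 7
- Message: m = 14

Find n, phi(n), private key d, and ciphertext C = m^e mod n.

Step 1: n = 13 * 17 = 221.
Step 2: phi(n) = (13-1)(17-1) = 12 * 16 = 192.
Step 3: Find d = 7^(-1) mod 192 = 55.
  Verify: 7 * 55 = 385 = 1 (mod 192).
Step 4: C = 14^7 mod 221 = 40.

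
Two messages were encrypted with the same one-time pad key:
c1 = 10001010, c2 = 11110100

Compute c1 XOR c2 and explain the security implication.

Step 1: c1 XOR c2 = (m1 XOR k) XOR (m2 XOR k).
Step 2: By XOR associativity/commutativity: = m1 XOR m2 XOR k XOR k = m1 XOR m2.
Step 3: 10001010 XOR 11110100 = 01111110 = 126.
Step 4: The key cancels out! An attacker learns m1 XOR m2 = 126, revealing the relationship between plaintexts.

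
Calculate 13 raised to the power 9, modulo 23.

Step 1: Compute 13^9 mod 23 step by step, reducing modulo 23 at each step.
  13^1 mod 23 = 13
  13^2 mod 23 = (13 * 13) mod 23 = 8
  13^3 mod 23 = (8 * 13) mod 23 = 12
  13^4 mod 23 = (12 * 13) mod 23 = 18
  13^5 mod 23 = (18 * 13) mod 23 = 4
  13^6 mod 23 = (4 * 13) mod 23 = 6
  13^7 mod 23 = (6 * 13) mod 23 = 9
  13^8 mod 23 = (9 * 13) mod 23 = 2
  13^9 mod 23 = (2 * 13) mod 23 = 3
Step 2: Result = 3.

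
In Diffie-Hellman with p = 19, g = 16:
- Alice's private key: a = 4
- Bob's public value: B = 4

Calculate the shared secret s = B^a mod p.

Step 1: s = B^a mod p = 4^4 mod 19.
  4^1 mod 19 = 4
  4^2 mod 19 = (4 * 4) mod 19 = 16
  4^3 mod 19 = (16 * 4) mod 19 = 7
  4^4 mod 19 = (7 * 4) mod 19 = 9
Result: shared secret = 9.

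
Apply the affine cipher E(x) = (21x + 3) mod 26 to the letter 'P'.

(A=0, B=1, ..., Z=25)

Step 1: Convert 'P' to number: x = 15.
Step 2: E(15) = (21 * 15 + 3) mod 26 = 318 mod 26 = 6.
Step 3: Convert 6 back to letter: G.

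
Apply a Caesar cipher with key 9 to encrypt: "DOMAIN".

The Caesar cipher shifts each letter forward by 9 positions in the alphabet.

Step 1: For each letter, shift forward by 9 positions (mod 26).
  D (position 3) -> position (3+9) mod 26 = 12 -> M
  O (position 14) -> position (14+9) mod 26 = 23 -> X
  M (position 12) -> position (12+9) mod 26 = 21 -> V
  A (position 0) -> position (0+9) mod 26 = 9 -> J
  I (position 8) -> position (8+9) mod 26 = 17 -> R
  N (position 13) -> position (13+9) mod 26 = 22 -> W
Result: MXVJRW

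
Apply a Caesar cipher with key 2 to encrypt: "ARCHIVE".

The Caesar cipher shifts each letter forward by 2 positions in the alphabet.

Step 1: For each letter, shift forward by 2 positions (mod 26).
  A (position 0) -> position (0+2) mod 26 = 2 -> C
  R (position 17) -> position (17+2) mod 26 = 19 -> T
  C (position 2) -> position (2+2) mod 26 = 4 -> E
  H (position 7) -> position (7+2) mod 26 = 9 -> J
  I (position 8) -> position (8+2) mod 26 = 10 -> K
  V (position 21) -> position (21+2) mod 26 = 23 -> X
  E (position 4) -> position (4+2) mod 26 = 6 -> G
Result: CTEJKXG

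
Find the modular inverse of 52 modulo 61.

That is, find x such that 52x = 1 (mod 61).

Step 1: We need x such that 52 * x = 1 (mod 61).
Step 2: Using the extended Euclidean algorithm or trial:
  52 * 27 = 1404 = 23 * 61 + 1.
Step 3: Since 1404 mod 61 = 1, the inverse is x = 27.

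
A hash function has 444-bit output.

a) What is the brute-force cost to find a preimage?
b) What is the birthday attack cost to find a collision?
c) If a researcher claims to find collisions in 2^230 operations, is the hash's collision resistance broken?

Step 1: Preimage resistance requires brute-force of 2^444 operations.
Step 2: Collision resistance (birthday bound) = 2^(444/2) = 2^222.
Step 3: The claimed attack costs 2^230 operations.
Step 4: Since 2^230 >= 2^222, the claimed attack is no faster than the generic birthday attack, so this does not break collision resistance.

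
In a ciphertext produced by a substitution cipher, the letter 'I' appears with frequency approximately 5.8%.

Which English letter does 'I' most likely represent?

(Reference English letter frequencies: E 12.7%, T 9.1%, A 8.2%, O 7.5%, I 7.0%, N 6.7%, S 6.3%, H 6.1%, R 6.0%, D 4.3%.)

Step 1: The observed frequency is 5.8%.
Step 2: Compare with English frequencies:
  E: 12.7% (difference: 6.9%)
  T: 9.1% (difference: 3.3%)
  A: 8.2% (difference: 2.4%)
  O: 7.5% (difference: 1.7%)
  I: 7.0% (difference: 1.2%)
  N: 6.7% (difference: 0.9%)
  S: 6.3% (difference: 0.5%)
  H: 6.1% (difference: 0.3%)
  R: 6.0% (difference: 0.2%) <-- closest
  D: 4.3% (difference: 1.5%)
Step 3: 'I' most likely represents 'R' (frequency 6.0%).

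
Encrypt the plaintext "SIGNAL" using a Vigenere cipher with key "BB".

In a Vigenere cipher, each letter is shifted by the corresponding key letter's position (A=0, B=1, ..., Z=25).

Step 1: Repeat key to match plaintext length:
  Plaintext: SIGNAL
  Key:       BBBBBB
Step 2: Encrypt each letter:
  S(18) + B(1) = (18+1) mod 26 = 19 = T
  I(8) + B(1) = (8+1) mod 26 = 9 = J
  G(6) + B(1) = (6+1) mod 26 = 7 = H
  N(13) + B(1) = (13+1) mod 26 = 14 = O
  A(0) + B(1) = (0+1) mod 26 = 1 = B
  L(11) + B(1) = (11+1) mod 26 = 12 = M
Ciphertext: TJHOBM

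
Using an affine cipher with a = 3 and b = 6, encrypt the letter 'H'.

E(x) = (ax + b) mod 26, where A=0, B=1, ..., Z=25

Step 1: Convert 'H' to number: x = 7.
Step 2: E(7) = (3 * 7 + 6) mod 26 = 27 mod 26 = 1.
Step 3: Convert 1 back to letter: B.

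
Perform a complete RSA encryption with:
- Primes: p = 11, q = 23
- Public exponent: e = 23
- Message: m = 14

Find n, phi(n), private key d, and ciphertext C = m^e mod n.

Step 1: n = 11 * 23 = 253.
Step 2: phi(n) = (11-1)(23-1) = 10 * 22 = 220.
Step 3: Find d = 23^(-1) mod 220 = 67.
  Verify: 23 * 67 = 1541 = 1 (mod 220).
Step 4: C = 14^23 mod 253 = 60.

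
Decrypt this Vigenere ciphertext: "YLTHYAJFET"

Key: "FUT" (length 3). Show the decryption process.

Step 1: Key 'FUT' has length 3. Extended key: FUTFUTFUTF
Step 2: Decrypt each position:
  Y(24) - F(5) = 19 = T
  L(11) - U(20) = 17 = R
  T(19) - T(19) = 0 = A
  H(7) - F(5) = 2 = C
  Y(24) - U(20) = 4 = E
  A(0) - T(19) = 7 = H
  J(9) - F(5) = 4 = E
  F(5) - U(20) = 11 = L
  E(4) - T(19) = 11 = L
  T(19) - F(5) = 14 = O
Plaintext: TRACEHELLO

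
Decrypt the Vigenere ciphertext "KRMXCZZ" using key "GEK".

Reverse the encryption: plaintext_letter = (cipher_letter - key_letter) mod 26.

Step 1: Extend key: GEKGEKG
Step 2: Decrypt each letter (c - k) mod 26:
  K(10) - G(6) = (10-6) mod 26 = 4 = E
  R(17) - E(4) = (17-4) mod 26 = 13 = N
  M(12) - K(10) = (12-10) mod 26 = 2 = C
  X(23) - G(6) = (23-6) mod 26 = 17 = R
  C(2) - E(4) = (2-4) mod 26 = 24 = Y
  Z(25) - K(10) = (25-10) mod 26 = 15 = P
  Z(25) - G(6) = (25-6) mod 26 = 19 = T
Plaintext: ENCRYPT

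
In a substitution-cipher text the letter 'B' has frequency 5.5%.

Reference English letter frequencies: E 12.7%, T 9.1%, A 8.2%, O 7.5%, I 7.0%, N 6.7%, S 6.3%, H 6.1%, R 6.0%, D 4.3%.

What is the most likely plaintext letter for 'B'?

Step 1: The observed frequency is 5.5%.
Step 2: Compare with English frequencies:
  E: 12.7% (difference: 7.2%)
  T: 9.1% (difference: 3.6%)
  A: 8.2% (difference: 2.7%)
  O: 7.5% (difference: 2.0%)
  I: 7.0% (difference: 1.5%)
  N: 6.7% (difference: 1.2%)
  S: 6.3% (difference: 0.8%)
  H: 6.1% (difference: 0.6%)
  R: 6.0% (difference: 0.5%) <-- closest
  D: 4.3% (difference: 1.2%)
Step 3: 'B' most likely represents 'R' (frequency 6.0%).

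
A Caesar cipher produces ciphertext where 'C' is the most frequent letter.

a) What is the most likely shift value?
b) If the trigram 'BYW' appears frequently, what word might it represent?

Step 1: In English, 'E' is the most frequent letter (12.7%).
Step 2: The most frequent ciphertext letter is 'C' (position 2).
Step 3: Shift = (2 - 4) mod 26 = 24.
Step 4: Decrypt 'BYW' by shifting back 24:
  B -> D
  Y -> A
  W -> Y
Step 5: 'BYW' decrypts to 'DAY'.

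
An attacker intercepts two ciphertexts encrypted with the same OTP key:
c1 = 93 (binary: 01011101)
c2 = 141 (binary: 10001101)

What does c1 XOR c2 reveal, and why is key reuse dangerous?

Step 1: c1 XOR c2 = (m1 XOR k) XOR (m2 XOR k).
Step 2: By XOR associativity/commutativity: = m1 XOR m2 XOR k XOR k = m1 XOR m2.
Step 3: 01011101 XOR 10001101 = 11010000 = 208.
Step 4: The key cancels out! An attacker learns m1 XOR m2 = 208, revealing the relationship between plaintexts.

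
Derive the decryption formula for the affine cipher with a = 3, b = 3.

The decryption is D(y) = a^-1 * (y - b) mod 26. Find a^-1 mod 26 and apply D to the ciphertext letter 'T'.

Step 1: Find a^-1, the modular inverse of 3 mod 26.
Step 2: We need 3 * a^-1 = 1 (mod 26).
Step 3: 3 * 9 = 27 = 1 * 26 + 1, so a^-1 = 9.
Step 4: D(y) = 9(y - 3) mod 26.
Step 5: Apply to 'T' (y = 19): D(19) = 9 * (19 - 3) mod 26 = 9 * 16 mod 26 = 14 -> 'O'.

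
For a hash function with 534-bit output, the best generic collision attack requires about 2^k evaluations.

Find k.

Step 1: The hash has a 534-bit output.
Step 2: Collision resistance means it should be infeasible to find any x != y with h(x) = h(y).
By the birthday bound, a generic collision search succeeds after about sqrt(2^534) = 2^(534/2) = 2^267 evaluations.
Step 3: Security level = 267 bits.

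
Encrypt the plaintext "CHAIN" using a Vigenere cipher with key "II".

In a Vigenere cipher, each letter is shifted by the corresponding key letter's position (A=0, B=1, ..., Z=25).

Step 1: Repeat key to match plaintext length:
  Plaintext: CHAIN
  Key:       IIIII
Step 2: Encrypt each letter:
  C(2) + I(8) = (2+8) mod 26 = 10 = K
  H(7) + I(8) = (7+8) mod 26 = 15 = P
  A(0) + I(8) = (0+8) mod 26 = 8 = I
  I(8) + I(8) = (8+8) mod 26 = 16 = Q
  N(13) + I(8) = (13+8) mod 26 = 21 = V
Ciphertext: KPIQV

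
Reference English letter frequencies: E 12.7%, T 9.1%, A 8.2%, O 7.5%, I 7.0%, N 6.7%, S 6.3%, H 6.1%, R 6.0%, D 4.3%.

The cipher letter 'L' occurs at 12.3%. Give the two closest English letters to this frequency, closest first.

Step 1: Observed frequency of 'L' is 12.3%.
Step 2: Compute distances to each reference frequency and sort:
  E (12.7%): difference = 0.4% <-- BEST
  T (9.1%): difference = 3.2% <-- RUNNER-UP
  A (8.2%): difference = 4.1%
  O (7.5%): difference = 4.8%
  I (7.0%): difference = 5.3%
Step 3: Most likely is 'E' (12.7%, diff 0.4%); second most likely is 'T' (9.1%, diff 3.2%).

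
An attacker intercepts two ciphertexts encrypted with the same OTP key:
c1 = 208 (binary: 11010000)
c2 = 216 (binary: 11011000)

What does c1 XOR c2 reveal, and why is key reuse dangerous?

Step 1: c1 XOR c2 = (m1 XOR k) XOR (m2 XOR k).
Step 2: By XOR associativity/commutativity: = m1 XOR m2 XOR k XOR k = m1 XOR m2.
Step 3: 11010000 XOR 11011000 = 00001000 = 8.
Step 4: The key cancels out! An attacker learns m1 XOR m2 = 8, revealing the relationship between plaintexts.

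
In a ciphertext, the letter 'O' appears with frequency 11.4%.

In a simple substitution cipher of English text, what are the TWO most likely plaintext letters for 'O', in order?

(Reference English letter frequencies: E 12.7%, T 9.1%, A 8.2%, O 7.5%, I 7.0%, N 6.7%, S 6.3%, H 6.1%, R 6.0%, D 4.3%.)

Step 1: Observed frequency of 'O' is 11.4%.
Step 2: Compute distances to each reference frequency and sort:
  E (12.7%): difference = 1.3% <-- BEST
  T (9.1%): difference = 2.3% <-- RUNNER-UP
  A (8.2%): difference = 3.2%
  O (7.5%): difference = 3.9%
  I (7.0%): difference = 4.4%
Step 3: Most likely is 'E' (12.7%, diff 1.3%); second most likely is 'T' (9.1%, diff 2.3%).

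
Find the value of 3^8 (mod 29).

Step 1: Compute 3^8 mod 29 step by step, reducing modulo 29 at each step.
  3^1 mod 29 = 3
  3^2 mod 29 = (3 * 3) mod 29 = 9
  3^3 mod 29 = (9 * 3) mod 29 = 27
  3^4 mod 29 = (27 * 3) mod 29 = 23
  3^5 mod 29 = (23 * 3) mod 29 = 11
  3^6 mod 29 = (11 * 3) mod 29 = 4
  3^7 mod 29 = (4 * 3) mod 29 = 12
  3^8 mod 29 = (12 * 3) mod 29 = 7
Step 2: Result = 7.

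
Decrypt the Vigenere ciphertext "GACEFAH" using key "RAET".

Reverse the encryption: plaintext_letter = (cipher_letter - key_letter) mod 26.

Step 1: Extend key: RAETRAE
Step 2: Decrypt each letter (c - k) mod 26:
  G(6) - R(17) = (6-17) mod 26 = 15 = P
  A(0) - A(0) = (0-0) mod 26 = 0 = A
  C(2) - E(4) = (2-4) mod 26 = 24 = Y
  E(4) - T(19) = (4-19) mod 26 = 11 = L
  F(5) - R(17) = (5-17) mod 26 = 14 = O
  A(0) - A(0) = (0-0) mod 26 = 0 = A
  H(7) - E(4) = (7-4) mod 26 = 3 = D
Plaintext: PAYLOAD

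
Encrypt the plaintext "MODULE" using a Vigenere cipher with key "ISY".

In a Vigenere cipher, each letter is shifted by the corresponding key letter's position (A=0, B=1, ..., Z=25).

Step 1: Repeat key to match plaintext length:
  Plaintext: MODULE
  Key:       ISYISY
Step 2: Encrypt each letter:
  M(12) + I(8) = (12+8) mod 26 = 20 = U
  O(14) + S(18) = (14+18) mod 26 = 6 = G
  D(3) + Y(24) = (3+24) mod 26 = 1 = B
  U(20) + I(8) = (20+8) mod 26 = 2 = C
  L(11) + S(18) = (11+18) mod 26 = 3 = D
  E(4) + Y(24) = (4+24) mod 26 = 2 = C
Ciphertext: UGBCDC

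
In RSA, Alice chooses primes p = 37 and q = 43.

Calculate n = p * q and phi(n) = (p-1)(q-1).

Step 1: n = p * q = 37 * 43 = 1591.
Step 2: phi(n) = (p-1)(q-1) = 36 * 42 = 1512.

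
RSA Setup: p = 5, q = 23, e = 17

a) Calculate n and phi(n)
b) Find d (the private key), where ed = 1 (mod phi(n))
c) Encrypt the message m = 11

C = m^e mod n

Step 1: n = 5 * 23 = 115.
Step 2: phi(n) = (5-1)(23-1) = 4 * 22 = 88.
Step 3: Find d = 17^(-1) mod 88 = 57.
  Verify: 17 * 57 = 969 = 1 (mod 88).
Step 4: C = 11^17 mod 115 = 106.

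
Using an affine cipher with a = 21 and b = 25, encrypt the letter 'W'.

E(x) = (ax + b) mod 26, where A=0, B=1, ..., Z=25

Step 1: Convert 'W' to number: x = 22.
Step 2: E(22) = (21 * 22 + 25) mod 26 = 487 mod 26 = 19.
Step 3: Convert 19 back to letter: T.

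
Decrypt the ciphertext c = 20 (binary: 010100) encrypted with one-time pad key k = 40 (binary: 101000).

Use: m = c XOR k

Step 1: XOR ciphertext with key:
  Ciphertext: 010100
  Key:        101000
  XOR:        111100
Step 2: Plaintext = 111100 = 60 in decimal.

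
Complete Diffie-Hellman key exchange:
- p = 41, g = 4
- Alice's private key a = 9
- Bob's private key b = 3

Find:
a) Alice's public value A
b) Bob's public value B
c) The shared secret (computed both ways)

Step 1: A = g^a mod p = 4^9 mod 41 = 31.
Step 2: B = g^b mod p = 4^3 mod 41 = 23.
Step 3: Alice computes s = B^a mod p = 23^9 mod 41 = 25.
Step 4: Bob computes s = A^b mod p = 31^3 mod 41 = 25.
Both sides agree: shared secret = 25.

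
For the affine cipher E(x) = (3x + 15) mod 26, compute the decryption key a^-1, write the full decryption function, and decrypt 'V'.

Step 1: Find a^-1, the modular inverse of 3 mod 26.
Step 2: We need 3 * a^-1 = 1 (mod 26).
Step 3: 3 * 9 = 27 = 1 * 26 + 1, so a^-1 = 9.
Step 4: D(y) = 9(y - 15) mod 26.
Step 5: Apply to 'V' (y = 21): D(21) = 9 * (21 - 15) mod 26 = 9 * 6 mod 26 = 2 -> 'C'.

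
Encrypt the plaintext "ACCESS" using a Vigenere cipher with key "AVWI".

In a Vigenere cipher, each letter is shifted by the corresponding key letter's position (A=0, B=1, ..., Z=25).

Step 1: Repeat key to match plaintext length:
  Plaintext: ACCESS
  Key:       AVWIAV
Step 2: Encrypt each letter:
  A(0) + A(0) = (0+0) mod 26 = 0 = A
  C(2) + V(21) = (2+21) mod 26 = 23 = X
  C(2) + W(22) = (2+22) mod 26 = 24 = Y
  E(4) + I(8) = (4+8) mod 26 = 12 = M
  S(18) + A(0) = (18+0) mod 26 = 18 = S
  S(18) + V(21) = (18+21) mod 26 = 13 = N
Ciphertext: AXYMSN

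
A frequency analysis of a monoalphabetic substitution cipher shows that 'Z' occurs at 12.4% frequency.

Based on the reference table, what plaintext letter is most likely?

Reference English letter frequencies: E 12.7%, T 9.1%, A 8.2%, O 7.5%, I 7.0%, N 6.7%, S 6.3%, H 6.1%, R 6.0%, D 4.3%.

Step 1: The observed frequency is 12.4%.
Step 2: Compare with English frequencies:
  E: 12.7% (difference: 0.3%) <-- closest
  T: 9.1% (difference: 3.3%)
  A: 8.2% (difference: 4.2%)
  O: 7.5% (difference: 4.9%)
  I: 7.0% (difference: 5.4%)
  N: 6.7% (difference: 5.7%)
  S: 6.3% (difference: 6.1%)
  H: 6.1% (difference: 6.3%)
  R: 6.0% (difference: 6.4%)
  D: 4.3% (difference: 8.1%)
Step 3: 'Z' most likely represents 'E' (frequency 12.7%).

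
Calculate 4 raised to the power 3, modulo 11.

Step 1: Compute 4^3 mod 11 step by step, reducing modulo 11 at each step.
  4^1 mod 11 = 4
  4^2 mod 11 = (4 * 4) mod 11 = 5
  4^3 mod 11 = (5 * 4) mod 11 = 9
Step 2: Result = 9.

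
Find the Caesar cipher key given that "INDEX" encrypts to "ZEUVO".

Step 1: Compare first letters: I (position 8) -> Z (position 25).
Step 2: Shift = (25 - 8) mod 26 = 17.
The shift value is 17.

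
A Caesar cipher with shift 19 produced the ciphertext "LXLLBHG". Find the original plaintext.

Step 1: Reverse the shift by subtracting 19 from each letter position.
  L (position 11) -> position (11-19) mod 26 = 18 -> S
  X (position 23) -> position (23-19) mod 26 = 4 -> E
  L (position 11) -> position (11-19) mod 26 = 18 -> S
  L (position 11) -> position (11-19) mod 26 = 18 -> S
  B (position 1) -> position (1-19) mod 26 = 8 -> I
  H (position 7) -> position (7-19) mod 26 = 14 -> O
  G (position 6) -> position (6-19) mod 26 = 13 -> N
Decrypted message: SESSION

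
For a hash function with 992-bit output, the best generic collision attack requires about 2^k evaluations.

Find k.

Step 1: The hash has a 992-bit output.
Step 2: Collision resistance means it should be infeasible to find any x != y with h(x) = h(y).
By the birthday bound, a generic collision search succeeds after about sqrt(2^992) = 2^(992/2) = 2^496 evaluations.
Step 3: Security level = 496 bits.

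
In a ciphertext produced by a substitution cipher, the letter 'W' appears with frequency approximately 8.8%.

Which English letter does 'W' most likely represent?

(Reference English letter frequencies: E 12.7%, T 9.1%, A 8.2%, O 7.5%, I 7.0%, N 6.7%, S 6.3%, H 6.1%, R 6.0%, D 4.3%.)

Step 1: The observed frequency is 8.8%.
Step 2: Compare with English frequencies:
  E: 12.7% (difference: 3.9%)
  T: 9.1% (difference: 0.3%) <-- closest
  A: 8.2% (difference: 0.6%)
  O: 7.5% (difference: 1.3%)
  I: 7.0% (difference: 1.8%)
  N: 6.7% (difference: 2.1%)
  S: 6.3% (difference: 2.5%)
  H: 6.1% (difference: 2.7%)
  R: 6.0% (difference: 2.8%)
  D: 4.3% (difference: 4.5%)
Step 3: 'W' most likely represents 'T' (frequency 9.1%).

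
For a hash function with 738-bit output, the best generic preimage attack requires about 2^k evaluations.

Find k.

Step 1: The hash has a 738-bit output.
Step 2: Preimage resistance means: given a digest h(x), it should be infeasible to find any input that hashes to it.
With a 738-bit output there are 2^738 possible digests, so a generic brute-force preimage search costs about 2^738 evaluations.
Step 3: Security level = 738 bits.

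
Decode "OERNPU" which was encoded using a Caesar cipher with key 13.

Step 1: Reverse the shift by subtracting 13 from each letter position.
  O (position 14) -> position (14-13) mod 26 = 1 -> B
  E (position 4) -> position (4-13) mod 26 = 17 -> R
  R (position 17) -> position (17-13) mod 26 = 4 -> E
  N (position 13) -> position (13-13) mod 26 = 0 -> A
  P (position 15) -> position (15-13) mod 26 = 2 -> C
  U (position 20) -> position (20-13) mod 26 = 7 -> H
Decrypted message: BREACH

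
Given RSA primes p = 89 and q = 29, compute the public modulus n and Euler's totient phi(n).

Step 1: n = p * q = 89 * 29 = 2581.
Step 2: phi(n) = (p-1)(q-1) = 88 * 28 = 2464.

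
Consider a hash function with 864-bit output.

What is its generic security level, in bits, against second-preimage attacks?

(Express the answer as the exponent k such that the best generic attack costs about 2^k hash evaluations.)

Step 1: The hash has a 864-bit output.
Step 2: Second-preimage resistance means: given a specific input x, it should be infeasible to find a different y with h(y) = h(x).
With a 864-bit output, a generic search for a second preimage costs about 2^864 evaluations (each trial matches the fixed target with probability 2^-864).
Step 3: Security level = 864 bits.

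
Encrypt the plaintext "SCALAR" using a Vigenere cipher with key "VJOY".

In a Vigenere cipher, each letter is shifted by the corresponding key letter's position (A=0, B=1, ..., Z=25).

Step 1: Repeat key to match plaintext length:
  Plaintext: SCALAR
  Key:       VJOYVJ
Step 2: Encrypt each letter:
  S(18) + V(21) = (18+21) mod 26 = 13 = N
  C(2) + J(9) = (2+9) mod 26 = 11 = L
  A(0) + O(14) = (0+14) mod 26 = 14 = O
  L(11) + Y(24) = (11+24) mod 26 = 9 = J
  A(0) + V(21) = (0+21) mod 26 = 21 = V
  R(17) + J(9) = (17+9) mod 26 = 0 = A
Ciphertext: NLOJVA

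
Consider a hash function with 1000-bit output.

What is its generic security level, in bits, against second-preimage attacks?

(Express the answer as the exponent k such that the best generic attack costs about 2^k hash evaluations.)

Step 1: The hash has a 1000-bit output.
Step 2: Second-preimage resistance means: given a specific input x, it should be infeasible to find a different y with h(y) = h(x).
With a 1000-bit output, a generic search for a second preimage costs about 2^1000 evaluations (each trial matches the fixed target with probability 2^-1000).
Step 3: Security level = 1000 bits.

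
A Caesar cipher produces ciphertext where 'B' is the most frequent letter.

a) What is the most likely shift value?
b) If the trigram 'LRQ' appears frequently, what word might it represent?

Step 1: In English, 'E' is the most frequent letter (12.7%).
Step 2: The most frequent ciphertext letter is 'B' (position 1).
Step 3: Shift = (1 - 4) mod 26 = 23.
Step 4: Decrypt 'LRQ' by shifting back 23:
  L -> O
  R -> U
  Q -> T
Step 5: 'LRQ' decrypts to 'OUT'.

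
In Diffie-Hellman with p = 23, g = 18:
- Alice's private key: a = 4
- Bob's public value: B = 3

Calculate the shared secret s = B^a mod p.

Step 1: s = B^a mod p = 3^4 mod 23.
  3^1 mod 23 = 3
  3^2 mod 23 = (3 * 3) mod 23 = 9
  3^3 mod 23 = (9 * 3) mod 23 = 4
  3^4 mod 23 = (4 * 3) mod 23 = 12
Result: shared secret = 12.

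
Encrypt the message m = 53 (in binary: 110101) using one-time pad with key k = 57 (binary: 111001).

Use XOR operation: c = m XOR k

Step 1: Write out the XOR operation bit by bit:
  Message: 110101
  Key:     111001
  XOR:     001100
Step 2: Convert to decimal: 001100 = 12.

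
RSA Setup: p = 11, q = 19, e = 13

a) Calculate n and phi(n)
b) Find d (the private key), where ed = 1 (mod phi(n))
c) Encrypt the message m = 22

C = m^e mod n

Step 1: n = 11 * 19 = 209.
Step 2: phi(n) = (11-1)(19-1) = 10 * 18 = 180.
Step 3: Find d = 13^(-1) mod 180 = 97.
  Verify: 13 * 97 = 1261 = 1 (mod 180).
Step 4: C = 22^13 mod 209 = 33.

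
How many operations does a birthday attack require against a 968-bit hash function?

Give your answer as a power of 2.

Step 1: The birthday paradox gives collision probability ~50% after sqrt(2^n) = 2^(n/2) hashes.
Step 2: For 968-bit output: 2^(968/2) = 2^484.
Step 3: Approximately 2^484 hash computations needed.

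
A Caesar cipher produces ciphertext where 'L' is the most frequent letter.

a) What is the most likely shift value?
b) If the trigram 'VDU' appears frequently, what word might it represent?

Step 1: In English, 'E' is the most frequent letter (12.7%).
Step 2: The most frequent ciphertext letter is 'L' (position 11).
Step 3: Shift = (11 - 4) mod 26 = 7.
Step 4: Decrypt 'VDU' by shifting back 7:
  V -> O
  D -> W
  U -> N
Step 5: 'VDU' decrypts to 'OWN'.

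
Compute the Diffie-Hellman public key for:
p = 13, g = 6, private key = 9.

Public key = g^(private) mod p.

Step 1: A = g^a mod p = 6^9 mod 13.
  6^1 mod 13 = 6
  6^2 mod 13 = (6 * 6) mod 13 = 10
  6^3 mod 13 = (10 * 6) mod 13 = 8
  6^4 mod 13 = (8 * 6) mod 13 = 9
  6^5 mod 13 = (9 * 6) mod 13 = 2
  6^6 mod 13 = (2 * 6) mod 13 = 12
  6^7 mod 13 = (12 * 6) mod 13 = 7
  6^8 mod 13 = (7 * 6) mod 13 = 3
  6^9 mod 13 = (3 * 6) mod 13 = 5
Result: A = 5.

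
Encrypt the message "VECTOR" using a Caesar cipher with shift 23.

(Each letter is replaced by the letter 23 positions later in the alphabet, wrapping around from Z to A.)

Step 1: For each letter, shift forward by 23 positions (mod 26).
  V (position 21) -> position (21+23) mod 26 = 18 -> S
  E (position 4) -> position (4+23) mod 26 = 1 -> B
  C (position 2) -> position (2+23) mod 26 = 25 -> Z
  T (position 19) -> position (19+23) mod 26 = 16 -> Q
  O (position 14) -> position (14+23) mod 26 = 11 -> L
  R (position 17) -> position (17+23) mod 26 = 14 -> O
Result: SBZQLO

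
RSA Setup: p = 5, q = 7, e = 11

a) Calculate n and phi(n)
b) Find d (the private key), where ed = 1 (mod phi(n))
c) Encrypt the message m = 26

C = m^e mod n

Step 1: n = 5 * 7 = 35.
Step 2: phi(n) = (5-1)(7-1) = 4 * 6 = 24.
Step 3: Find d = 11^(-1) mod 24 = 11.
  Verify: 11 * 11 = 121 = 1 (mod 24).
Step 4: C = 26^11 mod 35 = 31.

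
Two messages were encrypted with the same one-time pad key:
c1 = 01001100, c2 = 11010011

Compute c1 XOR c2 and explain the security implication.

Step 1: c1 XOR c2 = (m1 XOR k) XOR (m2 XOR k).
Step 2: By XOR associativity/commutativity: = m1 XOR m2 XOR k XOR k = m1 XOR m2.
Step 3: 01001100 XOR 11010011 = 10011111 = 159.
Step 4: The key cancels out! An attacker learns m1 XOR m2 = 159, revealing the relationship between plaintexts.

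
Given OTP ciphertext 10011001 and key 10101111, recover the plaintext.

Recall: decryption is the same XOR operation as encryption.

Step 1: XOR ciphertext with key:
  Ciphertext: 10011001
  Key:        10101111
  XOR:        00110110
Step 2: Plaintext = 00110110 = 54 in decimal.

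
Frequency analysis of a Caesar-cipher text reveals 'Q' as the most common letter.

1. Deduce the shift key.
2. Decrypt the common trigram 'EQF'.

Step 1: In English, 'E' is the most frequent letter (12.7%).
Step 2: The most frequent ciphertext letter is 'Q' (position 16).
Step 3: Shift = (16 - 4) mod 26 = 12.
Step 4: Decrypt 'EQF' by shifting back 12:
  E -> S
  Q -> E
  F -> T
Step 5: 'EQF' decrypts to 'SET'.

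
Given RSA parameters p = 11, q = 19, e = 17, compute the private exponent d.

Step 1: n = 11 * 19 = 209.
Step 2: phi(n) = 10 * 18 = 180.
Step 3: Find d such that 17 * d = 1 (mod 180).
Step 4: d = 17^(-1) mod 180 = 53.
Verification: 17 * 53 = 901 = 5 * 180 + 1.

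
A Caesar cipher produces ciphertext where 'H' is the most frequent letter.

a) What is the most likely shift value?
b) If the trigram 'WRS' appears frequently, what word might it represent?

Step 1: In English, 'E' is the most frequent letter (12.7%).
Step 2: The most frequent ciphertext letter is 'H' (position 7).
Step 3: Shift = (7 - 4) mod 26 = 3.
Step 4: Decrypt 'WRS' by shifting back 3:
  W -> T
  R -> O
  S -> P
Step 5: 'WRS' decrypts to 'TOP'.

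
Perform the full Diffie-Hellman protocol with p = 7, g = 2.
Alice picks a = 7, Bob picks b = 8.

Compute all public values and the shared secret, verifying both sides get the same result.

Step 1: A = g^a mod p = 2^7 mod 7 = 2.
Step 2: B = g^b mod p = 2^8 mod 7 = 4.
Step 3: Alice computes s = B^a mod p = 4^7 mod 7 = 4.
Step 4: Bob computes s = A^b mod p = 2^8 mod 7 = 4.
Both sides agree: shared secret = 4.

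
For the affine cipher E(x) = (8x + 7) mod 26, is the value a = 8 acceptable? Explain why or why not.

Step 1: Compute gcd(8, 26).
Step 2: gcd(8, 26) = 2.
Since gcd = 2 != 1, 8 shares a common factor with 26, so it cannot be used.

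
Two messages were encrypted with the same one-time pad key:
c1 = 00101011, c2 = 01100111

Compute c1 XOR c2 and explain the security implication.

Step 1: c1 XOR c2 = (m1 XOR k) XOR (m2 XOR k).
Step 2: By XOR associativity/commutativity: = m1 XOR m2 XOR k XOR k = m1 XOR m2.
Step 3: 00101011 XOR 01100111 = 01001100 = 76.
Step 4: The key cancels out! An attacker learns m1 XOR m2 = 76, revealing the relationship between plaintexts.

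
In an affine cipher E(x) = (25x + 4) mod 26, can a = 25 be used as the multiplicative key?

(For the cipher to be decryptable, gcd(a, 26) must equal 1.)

Step 1: Compute gcd(25, 26).
Step 2: gcd(25, 26) = 1.
Since gcd = 1, 25 is coprime with 26, so it is a valid key.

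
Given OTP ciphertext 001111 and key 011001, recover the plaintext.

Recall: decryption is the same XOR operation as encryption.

Step 1: XOR ciphertext with key:
  Ciphertext: 001111
  Key:        011001
  XOR:        010110
Step 2: Plaintext = 010110 = 22 in decimal.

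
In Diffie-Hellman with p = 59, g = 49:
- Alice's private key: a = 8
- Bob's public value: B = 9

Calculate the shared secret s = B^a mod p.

Step 1: s = B^a mod p = 9^8 mod 59.
  9^1 mod 59 = 9
  9^2 mod 59 = (9 * 9) mod 59 = 22
  9^3 mod 59 = (22 * 9) mod 59 = 21
  9^4 mod 59 = (21 * 9) mod 59 = 12
  9^5 mod 59 = (12 * 9) mod 59 = 49
  9^6 mod 59 = (49 * 9) mod 59 = 28
  9^7 mod 59 = (28 * 9) mod 59 = 16
  9^8 mod 59 = (16 * 9) mod 59 = 26
Result: shared secret = 26.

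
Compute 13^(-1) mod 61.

Step 1: We need x such that 13 * x = 1 (mod 61).
Step 2: Using the extended Euclidean algorithm or trial:
  13 * 47 = 611 = 10 * 61 + 1.
Step 3: Since 611 mod 61 = 1, the inverse is x = 47.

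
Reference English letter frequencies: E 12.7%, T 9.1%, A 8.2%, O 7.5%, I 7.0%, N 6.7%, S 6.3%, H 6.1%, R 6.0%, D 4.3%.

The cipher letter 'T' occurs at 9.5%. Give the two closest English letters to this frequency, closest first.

Step 1: Observed frequency of 'T' is 9.5%.
Step 2: Compute distances to each reference frequency and sort:
  T (9.1%): difference = 0.4% <-- BEST
  A (8.2%): difference = 1.3% <-- RUNNER-UP
  O (7.5%): difference = 2.0%
  I (7.0%): difference = 2.5%
  N (6.7%): difference = 2.8%
Step 3: Most likely is 'T' (9.1%, diff 0.4%); second most likely is 'A' (8.2%, diff 1.3%).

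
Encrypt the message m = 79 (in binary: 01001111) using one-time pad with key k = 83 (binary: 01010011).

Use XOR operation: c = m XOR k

Step 1: Write out the XOR operation bit by bit:
  Message: 01001111
  Key:     01010011
  XOR:     00011100
Step 2: Convert to decimal: 00011100 = 28.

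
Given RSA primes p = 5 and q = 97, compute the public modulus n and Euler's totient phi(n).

Step 1: n = p * q = 5 * 97 = 485.
Step 2: phi(n) = (p-1)(q-1) = 4 * 96 = 384.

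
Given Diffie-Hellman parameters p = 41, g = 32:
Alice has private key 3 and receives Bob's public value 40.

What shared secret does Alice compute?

Step 1: s = B^a mod p = 40^3 mod 41.
  40^1 mod 41 = 40
  40^2 mod 41 = (40 * 40) mod 41 = 1
  40^3 mod 41 = (1 * 40) mod 41 = 40
Result: shared secret = 40.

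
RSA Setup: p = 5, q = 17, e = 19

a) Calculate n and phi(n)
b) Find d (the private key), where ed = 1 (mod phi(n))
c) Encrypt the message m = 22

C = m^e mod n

Step 1: n = 5 * 17 = 85.
Step 2: phi(n) = (5-1)(17-1) = 4 * 16 = 64.
Step 3: Find d = 19^(-1) mod 64 = 27.
  Verify: 19 * 27 = 513 = 1 (mod 64).
Step 4: C = 22^19 mod 85 = 23.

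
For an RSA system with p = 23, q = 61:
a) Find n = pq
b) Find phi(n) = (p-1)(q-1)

Step 1: n = p * q = 23 * 61 = 1403.
Step 2: phi(n) = (p-1)(q-1) = 22 * 60 = 1320.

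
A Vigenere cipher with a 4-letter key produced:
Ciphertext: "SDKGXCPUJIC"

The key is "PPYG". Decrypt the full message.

Step 1: Key 'PPYG' has length 4. Extended key: PPYGPPYGPPY
Step 2: Decrypt each position:
  S(18) - P(15) = 3 = D
  D(3) - P(15) = 14 = O
  K(10) - Y(24) = 12 = M
  G(6) - G(6) = 0 = A
  X(23) - P(15) = 8 = I
  C(2) - P(15) = 13 = N
  P(15) - Y(24) = 17 = R
  U(20) - G(6) = 14 = O
  J(9) - P(15) = 20 = U
  I(8) - P(15) = 19 = T
  C(2) - Y(24) = 4 = E
Plaintext: DOMAINROUTE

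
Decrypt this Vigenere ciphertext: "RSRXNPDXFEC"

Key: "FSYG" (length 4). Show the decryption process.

Step 1: Key 'FSYG' has length 4. Extended key: FSYGFSYGFSY
Step 2: Decrypt each position:
  R(17) - F(5) = 12 = M
  S(18) - S(18) = 0 = A
  R(17) - Y(24) = 19 = T
  X(23) - G(6) = 17 = R
  N(13) - F(5) = 8 = I
  P(15) - S(18) = 23 = X
  D(3) - Y(24) = 5 = F
  X(23) - G(6) = 17 = R
  F(5) - F(5) = 0 = A
  E(4) - S(18) = 12 = M
  C(2) - Y(24) = 4 = E
Plaintext: MATRIXFRAME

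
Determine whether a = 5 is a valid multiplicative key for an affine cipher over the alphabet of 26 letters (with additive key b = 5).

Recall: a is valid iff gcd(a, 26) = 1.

Step 1: Compute gcd(5, 26).
Step 2: gcd(5, 26) = 1.
Since gcd = 1, 5 is coprime with 26, so it is a valid key.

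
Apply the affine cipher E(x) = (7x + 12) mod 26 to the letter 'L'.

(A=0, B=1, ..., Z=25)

Step 1: Convert 'L' to number: x = 11.
Step 2: E(11) = (7 * 11 + 12) mod 26 = 89 mod 26 = 11.
Step 3: Convert 11 back to letter: L.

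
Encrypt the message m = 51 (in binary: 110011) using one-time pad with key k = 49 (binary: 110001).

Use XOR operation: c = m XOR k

Step 1: Write out the XOR operation bit by bit:
  Message: 110011
  Key:     110001
  XOR:     000010
Step 2: Convert to decimal: 000010 = 2.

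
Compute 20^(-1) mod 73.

Step 1: We need x such that 20 * x = 1 (mod 73).
Step 2: Using the extended Euclidean algorithm or trial:
  20 * 11 = 220 = 3 * 73 + 1.
Step 3: Since 220 mod 73 = 1, the inverse is x = 11.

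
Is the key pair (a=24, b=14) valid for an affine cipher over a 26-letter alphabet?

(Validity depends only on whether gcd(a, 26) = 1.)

Step 1: Compute gcd(24, 26).
Step 2: gcd(24, 26) = 2.
Since gcd = 2 != 1, 24 shares a common factor with 26, so it cannot be used.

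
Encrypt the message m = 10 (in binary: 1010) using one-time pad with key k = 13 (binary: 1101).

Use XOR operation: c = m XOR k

Step 1: Write out the XOR operation bit by bit:
  Message: 1010
  Key:     1101
  XOR:     0111
Step 2: Convert to decimal: 0111 = 7.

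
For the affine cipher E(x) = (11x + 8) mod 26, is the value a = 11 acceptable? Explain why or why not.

Step 1: Compute gcd(11, 26).
Step 2: gcd(11, 26) = 1.
Since gcd = 1, 11 is coprime with 26, so it is a valid key.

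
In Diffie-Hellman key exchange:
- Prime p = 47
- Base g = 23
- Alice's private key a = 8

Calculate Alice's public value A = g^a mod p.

Step 1: A = g^a mod p = 23^8 mod 47.
  23^1 mod 47 = 23
  23^2 mod 47 = (23 * 23) mod 47 = 12
  23^3 mod 47 = (12 * 23) mod 47 = 41
  23^4 mod 47 = (41 * 23) mod 47 = 3
  23^5 mod 47 = (3 * 23) mod 47 = 22
  23^6 mod 47 = (22 * 23) mod 47 = 36
  23^7 mod 47 = (36 * 23) mod 47 = 29
  23^8 mod 47 = (29 * 23) mod 47 = 9
Result: A = 9.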